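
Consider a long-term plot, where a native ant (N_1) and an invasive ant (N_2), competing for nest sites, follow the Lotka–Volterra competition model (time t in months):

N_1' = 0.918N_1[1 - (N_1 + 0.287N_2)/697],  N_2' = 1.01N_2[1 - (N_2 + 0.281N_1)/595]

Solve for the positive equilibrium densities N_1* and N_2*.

N_1* ≈ 572, N_2* ≈ 434

Setting both brackets to zero gives the nullclines N_1 + 0.287N_2 = 697 and 0.281N_1 + N_2 = 595.
Substituting N_2 = 595 - 0.281N_1 into the first: N_1(1 - 0.287·0.281) = 697 - 0.287·595.
So N_1* = 526/0.919 = 572, and then N_2* = 595 - 0.281·572 = 434.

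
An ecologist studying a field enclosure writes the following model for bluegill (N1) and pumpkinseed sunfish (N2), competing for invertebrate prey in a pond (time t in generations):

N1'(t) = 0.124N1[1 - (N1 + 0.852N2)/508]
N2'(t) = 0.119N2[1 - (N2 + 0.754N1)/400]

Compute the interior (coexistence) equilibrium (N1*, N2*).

Setting both brackets to zero gives the nullclines N1 + 0.852N2 = 508 and 0.754N1 + N2 = 400.
Substituting N2 = 400 - 0.754N1 into the first: N1(1 - 0.852·0.754) = 508 - 0.852·400.
So N1* = 167/0.358 = 468, and then N2* = 400 - 0.754·468 = 47.5.

N1* ≈ 468, N2* ≈ 47.5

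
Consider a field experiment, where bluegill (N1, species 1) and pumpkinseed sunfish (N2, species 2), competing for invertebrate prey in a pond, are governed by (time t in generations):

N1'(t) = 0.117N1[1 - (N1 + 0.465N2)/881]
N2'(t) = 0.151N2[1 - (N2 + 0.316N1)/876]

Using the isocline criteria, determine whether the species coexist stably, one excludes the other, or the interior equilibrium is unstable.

stable coexistence

Compare the nullcline intercepts: K1/α12 = 881/0.465 = 1890 > K2 = 876; K2/α21 = 876/0.316 = 2770 > K1 = 881.
Since both inequalities hold, each species can invade when rare, so the interior equilibrium is stable.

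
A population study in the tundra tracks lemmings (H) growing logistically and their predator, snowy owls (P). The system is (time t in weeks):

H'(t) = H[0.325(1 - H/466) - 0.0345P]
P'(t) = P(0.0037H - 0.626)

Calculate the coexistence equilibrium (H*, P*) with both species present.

H* ≈ 169, P* ≈ 6

From dP/dt = 0 with P > 0: 0.0037H* = 0.626, so H* = 169.
Substitute into dH/dt = 0: 0.325(1 - 169/466) = 0.0345P*.
The bracket is 0.637, giving P* = 0.207/0.0345 = 6.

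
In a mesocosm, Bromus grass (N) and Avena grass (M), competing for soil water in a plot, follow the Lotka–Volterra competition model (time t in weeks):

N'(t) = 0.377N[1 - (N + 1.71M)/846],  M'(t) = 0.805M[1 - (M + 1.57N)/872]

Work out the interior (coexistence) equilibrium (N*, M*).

N* ≈ 383, M* ≈ 271

Setting both brackets to zero gives the nullclines N + 1.71M = 846 and 1.57N + M = 872.
Substituting M = 872 - 1.57N into the first: N(1 - 1.71·1.57) = 846 - 1.71·872.
So N* = -645/-1.68 = 383, and then M* = 872 - 1.57·383 = 271.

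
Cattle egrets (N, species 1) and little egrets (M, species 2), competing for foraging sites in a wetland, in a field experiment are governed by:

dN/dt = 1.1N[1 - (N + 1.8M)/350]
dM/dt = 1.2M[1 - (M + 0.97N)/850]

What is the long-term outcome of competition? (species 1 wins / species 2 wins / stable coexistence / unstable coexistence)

species 2 excludes species 1

Compare the nullcline intercepts: K1/α12 = 350/1.8 = 194 < K2 = 850; K2/α21 = 850/0.97 = 876 > K1 = 350.
Since the inequalities point opposite ways, species 2 can invade but species 1 cannot.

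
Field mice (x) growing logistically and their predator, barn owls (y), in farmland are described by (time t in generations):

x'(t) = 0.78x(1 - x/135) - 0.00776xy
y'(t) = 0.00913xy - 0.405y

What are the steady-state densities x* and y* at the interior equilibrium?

x* ≈ 44.4, y* ≈ 67.5

From dy/dt = 0 with y > 0: 0.00913x* = 0.405, so x* = 44.4.
Substitute into dx/dt = 0: 0.78(1 - 44.4/135) = 0.00776y*.
The bracket is 0.671, giving y* = 0.524/0.00776 = 67.5.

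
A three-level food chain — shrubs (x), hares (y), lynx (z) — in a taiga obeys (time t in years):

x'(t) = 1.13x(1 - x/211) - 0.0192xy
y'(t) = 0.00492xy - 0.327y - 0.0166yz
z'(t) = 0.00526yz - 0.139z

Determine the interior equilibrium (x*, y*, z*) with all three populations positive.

x* ≈ 116, y* ≈ 26.4, z* ≈ 14.8

From dz/dt = 0: 0.00526y* = 0.139, so y* = 26.4.
From dx/dt = 0: 1.13(1 - x*/211) = 0.0192·26.4, giving x* = 211·(1 - 0.449) = 116.
From dy/dt = 0: 0.00492·116 - 0.327 = 0.0166z*, so z* = 0.245/0.0166 = 14.8.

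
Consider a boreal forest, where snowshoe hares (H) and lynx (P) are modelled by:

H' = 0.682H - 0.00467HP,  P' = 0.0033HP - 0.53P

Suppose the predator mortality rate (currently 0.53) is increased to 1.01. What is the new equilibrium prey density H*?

At the interior fixed point, setting dP/dt = 0 with P > 0 fixes H* = (predator death rate)/(HP coefficient) — independent of the other coefficients.
With the change, H* = 1.01/0.0033 = 306; it rises from 161.

H* ≈ 306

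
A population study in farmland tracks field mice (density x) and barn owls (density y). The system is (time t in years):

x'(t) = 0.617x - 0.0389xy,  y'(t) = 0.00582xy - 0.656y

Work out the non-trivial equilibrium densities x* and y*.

x* ≈ 113, y* ≈ 15.9

Set dy/dt = 0 with y > 0: 0.00582x - 0.656 = 0, so x* = 0.656/0.00582 = 113.
Set dx/dt = 0 with x > 0: 0.617 - 0.0389y = 0, so y* = 0.617/0.0389 = 15.9.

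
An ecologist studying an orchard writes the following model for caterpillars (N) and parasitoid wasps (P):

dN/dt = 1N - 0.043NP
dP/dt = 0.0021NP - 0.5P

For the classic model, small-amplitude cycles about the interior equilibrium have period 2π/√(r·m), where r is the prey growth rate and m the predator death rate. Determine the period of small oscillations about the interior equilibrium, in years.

T ≈ 8.89 years

Here r = 1 and m = 0.5, so r·m = 0.5.
ω = √0.5 = 0.707 per year, hence T = 2π/ω ≈ 8.89 years.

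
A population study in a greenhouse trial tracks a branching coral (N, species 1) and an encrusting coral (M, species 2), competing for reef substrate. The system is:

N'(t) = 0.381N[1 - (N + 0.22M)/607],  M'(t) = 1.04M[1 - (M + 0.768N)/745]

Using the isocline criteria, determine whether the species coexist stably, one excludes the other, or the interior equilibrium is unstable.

Compare the nullcline intercepts: K1/α12 = 607/0.22 = 2760 > K2 = 745; K2/α21 = 745/0.768 = 970 > K1 = 607.
Since both inequalities hold, each species can invade when rare, so the interior equilibrium is stable.

stable coexistence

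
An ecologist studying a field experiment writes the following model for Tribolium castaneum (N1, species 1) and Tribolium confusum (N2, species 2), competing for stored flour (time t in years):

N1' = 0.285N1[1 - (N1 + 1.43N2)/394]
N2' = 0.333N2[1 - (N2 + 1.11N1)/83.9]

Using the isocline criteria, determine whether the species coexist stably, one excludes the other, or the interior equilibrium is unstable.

species 1 excludes species 2

Compare the nullcline intercepts: K1/α12 = 394/1.43 = 276 > K2 = 83.9; K2/α21 = 83.9/1.11 = 75.6 < K1 = 394.
Since the inequalities point opposite ways, species 1 can invade but species 2 cannot.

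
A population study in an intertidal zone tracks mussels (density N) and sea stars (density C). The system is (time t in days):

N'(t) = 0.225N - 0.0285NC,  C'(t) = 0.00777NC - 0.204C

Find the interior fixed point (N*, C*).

Set dC/dt = 0 with C > 0: 0.00777N - 0.204 = 0, so N* = 0.204/0.00777 = 26.3.
Set dN/dt = 0 with N > 0: 0.225 - 0.0285C = 0, so C* = 0.225/0.0285 = 7.89.

N* ≈ 26.3, C* ≈ 7.89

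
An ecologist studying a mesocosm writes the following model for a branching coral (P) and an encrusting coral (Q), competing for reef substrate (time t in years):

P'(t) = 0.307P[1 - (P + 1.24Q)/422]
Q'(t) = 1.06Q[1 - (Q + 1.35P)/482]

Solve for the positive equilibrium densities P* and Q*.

P* ≈ 261, Q* ≈ 130

Setting both brackets to zero gives the nullclines P + 1.24Q = 422 and 1.35P + Q = 482.
Substituting Q = 482 - 1.35P into the first: P(1 - 1.24·1.35) = 422 - 1.24·482.
So P* = -176/-0.674 = 261, and then Q* = 482 - 1.35·261 = 130.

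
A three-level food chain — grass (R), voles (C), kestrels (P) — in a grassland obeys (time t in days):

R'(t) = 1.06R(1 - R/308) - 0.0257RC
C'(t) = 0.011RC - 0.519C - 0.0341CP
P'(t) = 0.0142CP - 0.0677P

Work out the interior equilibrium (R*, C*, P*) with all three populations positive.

From dP/dt = 0: 0.0142C* = 0.0677, so C* = 4.77.
From dR/dt = 0: 1.06(1 - R*/308) = 0.0257·4.77, giving R* = 308·(1 - 0.116) = 272.
From dC/dt = 0: 0.011·272 - 0.519 = 0.0341P*, so P* = 2.48/0.0341 = 72.7.

R* ≈ 272, C* ≈ 4.77, P* ≈ 72.7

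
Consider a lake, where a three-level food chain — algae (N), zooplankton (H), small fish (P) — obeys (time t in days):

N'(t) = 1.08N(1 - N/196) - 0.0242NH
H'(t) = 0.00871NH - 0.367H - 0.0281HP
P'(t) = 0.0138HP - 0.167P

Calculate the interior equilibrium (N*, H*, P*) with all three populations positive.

From dP/dt = 0: 0.0138H* = 0.167, so H* = 12.1.
From dN/dt = 0: 1.08(1 - N*/196) = 0.0242·12.1, giving N* = 196·(1 - 0.271) = 143.
From dH/dt = 0: 0.00871·143 - 0.367 = 0.0281P*, so P* = 0.877/0.0281 = 31.2.

N* ≈ 143, H* ≈ 12.1, P* ≈ 31.2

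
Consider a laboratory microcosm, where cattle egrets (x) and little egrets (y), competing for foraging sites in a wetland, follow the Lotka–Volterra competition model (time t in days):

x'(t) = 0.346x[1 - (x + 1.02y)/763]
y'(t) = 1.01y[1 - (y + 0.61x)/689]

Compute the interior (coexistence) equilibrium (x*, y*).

x* ≈ 159, y* ≈ 592

Setting both brackets to zero gives the nullclines x + 1.02y = 763 and 0.61x + y = 689.
Substituting y = 689 - 0.61x into the first: x(1 - 1.02·0.61) = 763 - 1.02·689.
So x* = 60.2/0.378 = 159, and then y* = 689 - 0.61·159 = 592.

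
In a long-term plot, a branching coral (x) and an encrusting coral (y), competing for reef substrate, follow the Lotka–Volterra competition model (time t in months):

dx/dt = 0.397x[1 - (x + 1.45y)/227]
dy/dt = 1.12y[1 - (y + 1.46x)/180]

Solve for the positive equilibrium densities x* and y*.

x* ≈ 30.4, y* ≈ 136

Setting both brackets to zero gives the nullclines x + 1.45y = 227 and 1.46x + y = 180.
Substituting y = 180 - 1.46x into the first: x(1 - 1.45·1.46) = 227 - 1.45·180.
So x* = -34/-1.12 = 30.4, and then y* = 180 - 1.46·30.4 = 136.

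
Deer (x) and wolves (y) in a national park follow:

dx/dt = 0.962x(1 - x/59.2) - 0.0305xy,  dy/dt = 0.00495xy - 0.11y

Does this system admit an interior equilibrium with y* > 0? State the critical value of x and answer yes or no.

Threshold x = 22.2; K > 22.2, so yes, the predator persists.

The predator equation gives dy/dt > 0 only when x > 0.11/0.00495 = 22.2.
Without the predator, x → K = 59.2. Since 59.2 > 22.2, the predator can invade and persist.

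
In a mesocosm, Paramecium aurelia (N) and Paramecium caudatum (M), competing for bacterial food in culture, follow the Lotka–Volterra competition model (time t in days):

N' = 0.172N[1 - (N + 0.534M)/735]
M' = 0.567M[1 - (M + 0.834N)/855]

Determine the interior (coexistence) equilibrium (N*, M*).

N* ≈ 502, M* ≈ 436

Setting both brackets to zero gives the nullclines N + 0.534M = 735 and 0.834N + M = 855.
Substituting M = 855 - 0.834N into the first: N(1 - 0.534·0.834) = 735 - 0.534·855.
So N* = 278/0.555 = 502, and then M* = 855 - 0.834·502 = 436.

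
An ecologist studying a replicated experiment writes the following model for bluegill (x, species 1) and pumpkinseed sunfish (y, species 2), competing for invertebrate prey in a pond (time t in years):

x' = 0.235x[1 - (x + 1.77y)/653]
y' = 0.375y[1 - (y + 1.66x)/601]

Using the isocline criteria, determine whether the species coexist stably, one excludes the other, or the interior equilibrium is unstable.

unstable coexistence (outcome depends on initial conditions)

Compare the nullcline intercepts: K1/α12 = 653/1.77 = 369 < K2 = 601; K2/α21 = 601/1.66 = 362 < K1 = 653.
Since both are reversed, neither can invade when rare; the interior point is a saddle.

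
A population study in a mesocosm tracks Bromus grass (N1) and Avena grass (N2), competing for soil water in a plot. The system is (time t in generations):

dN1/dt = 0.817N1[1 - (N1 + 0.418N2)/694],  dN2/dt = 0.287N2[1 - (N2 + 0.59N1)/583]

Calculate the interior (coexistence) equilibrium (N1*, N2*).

Setting both brackets to zero gives the nullclines N1 + 0.418N2 = 694 and 0.59N1 + N2 = 583.
Substituting N2 = 583 - 0.59N1 into the first: N1(1 - 0.418·0.59) = 694 - 0.418·583.
So N1* = 450/0.753 = 598, and then N2* = 583 - 0.59·598 = 230.

N1* ≈ 598, N2* ≈ 230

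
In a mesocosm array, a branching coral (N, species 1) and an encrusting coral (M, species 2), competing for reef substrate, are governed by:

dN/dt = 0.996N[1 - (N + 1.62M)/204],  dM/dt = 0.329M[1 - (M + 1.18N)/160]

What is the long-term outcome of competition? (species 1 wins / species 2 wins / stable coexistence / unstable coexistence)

unstable coexistence (outcome depends on initial conditions)

Compare the nullcline intercepts: K1/α12 = 204/1.62 = 126 < K2 = 160; K2/α21 = 160/1.18 = 136 < K1 = 204.
Since both are reversed, neither can invade when rare; the interior point is a saddle.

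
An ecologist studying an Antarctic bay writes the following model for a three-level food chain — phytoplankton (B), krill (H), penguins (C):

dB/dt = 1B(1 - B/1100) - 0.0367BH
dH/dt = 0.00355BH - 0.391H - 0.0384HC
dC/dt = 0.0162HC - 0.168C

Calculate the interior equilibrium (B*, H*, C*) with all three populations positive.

B* ≈ 681, H* ≈ 10.4, C* ≈ 52.8

From dC/dt = 0: 0.0162H* = 0.168, so H* = 10.4.
From dB/dt = 0: 1(1 - B*/1100) = 0.0367·10.4, giving B* = 1100·(1 - 0.381) = 681.
From dH/dt = 0: 0.00355·681 - 0.391 = 0.0384C*, so C* = 2.03/0.0384 = 52.8.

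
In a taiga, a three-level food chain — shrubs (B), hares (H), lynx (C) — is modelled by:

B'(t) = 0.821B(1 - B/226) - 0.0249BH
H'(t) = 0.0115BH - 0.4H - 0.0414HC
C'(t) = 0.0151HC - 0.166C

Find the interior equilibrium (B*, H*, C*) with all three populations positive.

From dC/dt = 0: 0.0151H* = 0.166, so H* = 11.
From dB/dt = 0: 0.821(1 - B*/226) = 0.0249·11, giving B* = 226·(1 - 0.333) = 151.
From dH/dt = 0: 0.0115·151 - 0.4 = 0.0414C*, so C* = 1.33/0.0414 = 32.2.

B* ≈ 151, H* ≈ 11, C* ≈ 32.2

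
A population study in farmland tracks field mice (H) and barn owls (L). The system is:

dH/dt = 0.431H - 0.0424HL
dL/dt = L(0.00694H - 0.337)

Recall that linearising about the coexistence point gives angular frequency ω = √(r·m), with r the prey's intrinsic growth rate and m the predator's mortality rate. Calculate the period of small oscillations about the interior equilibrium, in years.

T ≈ 16.5 years

Here r = 0.431 and m = 0.337, so r·m = 0.145.
ω = √0.145 = 0.381 per year, hence T = 2π/ω ≈ 16.5 years.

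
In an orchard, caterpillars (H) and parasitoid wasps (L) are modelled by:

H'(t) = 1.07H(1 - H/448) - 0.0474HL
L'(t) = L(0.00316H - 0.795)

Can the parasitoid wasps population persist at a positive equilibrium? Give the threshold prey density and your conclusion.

The predator equation gives dL/dt > 0 only when H > 0.795/0.00316 = 252.
Without the predator, H → K = 448. Since 448 > 252, the predator can invade and persist.

Threshold H = 252; K > 252, so yes, the predator persists.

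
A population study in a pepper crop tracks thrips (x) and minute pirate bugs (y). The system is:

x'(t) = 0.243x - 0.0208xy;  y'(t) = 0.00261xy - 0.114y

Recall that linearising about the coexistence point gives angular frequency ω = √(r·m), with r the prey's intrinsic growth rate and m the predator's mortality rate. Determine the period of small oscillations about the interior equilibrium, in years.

T ≈ 37.8 years

Here r = 0.243 and m = 0.114, so r·m = 0.0277.
ω = √0.0277 = 0.166 per year, hence T = 2π/ω ≈ 37.8 years.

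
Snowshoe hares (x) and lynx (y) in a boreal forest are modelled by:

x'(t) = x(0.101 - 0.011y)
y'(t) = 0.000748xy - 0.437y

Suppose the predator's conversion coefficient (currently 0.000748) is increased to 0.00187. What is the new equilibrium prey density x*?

At the interior fixed point, setting dy/dt = 0 with y > 0 fixes x* = (predator death rate)/(xy coefficient) — independent of the other coefficients.
With the change, x* = 0.437/0.00187 = 234; it falls from 584.

x* ≈ 234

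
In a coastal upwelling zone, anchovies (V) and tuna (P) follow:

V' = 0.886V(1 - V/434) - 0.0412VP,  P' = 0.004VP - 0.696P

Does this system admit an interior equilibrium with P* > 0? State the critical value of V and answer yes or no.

The predator equation gives dP/dt > 0 only when V > 0.696/0.004 = 174.
Without the predator, V → K = 434. Since 434 > 174, the predator can invade and persist.

Threshold V = 174; K > 174, so yes, the predator persists.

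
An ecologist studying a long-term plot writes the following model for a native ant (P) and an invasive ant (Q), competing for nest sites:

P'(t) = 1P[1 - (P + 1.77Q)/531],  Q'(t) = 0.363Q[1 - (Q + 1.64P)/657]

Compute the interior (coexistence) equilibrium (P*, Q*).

Setting both brackets to zero gives the nullclines P + 1.77Q = 531 and 1.64P + Q = 657.
Substituting Q = 657 - 1.64P into the first: P(1 - 1.77·1.64) = 531 - 1.77·657.
So P* = -632/-1.9 = 332, and then Q* = 657 - 1.64·332 = 112.

P* ≈ 332, Q* ≈ 112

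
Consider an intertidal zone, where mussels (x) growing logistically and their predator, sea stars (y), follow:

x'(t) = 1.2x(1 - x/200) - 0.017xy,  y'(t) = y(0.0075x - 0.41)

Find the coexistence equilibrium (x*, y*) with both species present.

x* ≈ 54.7, y* ≈ 51.3

From dy/dt = 0 with y > 0: 0.0075x* = 0.41, so x* = 54.7.
Substitute into dx/dt = 0: 1.2(1 - 54.7/200) = 0.017y*.
The bracket is 0.727, giving y* = 0.872/0.017 = 51.3.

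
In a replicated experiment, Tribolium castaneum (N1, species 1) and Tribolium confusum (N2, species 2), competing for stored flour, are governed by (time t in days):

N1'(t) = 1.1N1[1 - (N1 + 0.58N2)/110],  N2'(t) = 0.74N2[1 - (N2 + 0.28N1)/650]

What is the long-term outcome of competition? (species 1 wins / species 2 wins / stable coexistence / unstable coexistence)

species 2 excludes species 1

Compare the nullcline intercepts: K1/α12 = 110/0.58 = 190 < K2 = 650; K2/α21 = 650/0.28 = 2320 > K1 = 110.
Since the inequalities point opposite ways, species 2 can invade but species 1 cannot.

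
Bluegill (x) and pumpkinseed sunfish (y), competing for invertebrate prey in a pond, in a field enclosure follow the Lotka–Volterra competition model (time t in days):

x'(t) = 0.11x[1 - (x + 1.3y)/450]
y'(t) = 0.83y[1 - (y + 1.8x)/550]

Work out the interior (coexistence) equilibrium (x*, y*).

Setting both brackets to zero gives the nullclines x + 1.3y = 450 and 1.8x + y = 550.
Substituting y = 550 - 1.8x into the first: x(1 - 1.3·1.8) = 450 - 1.3·550.
So x* = -265/-1.34 = 198, and then y* = 550 - 1.8·198 = 194.

x* ≈ 198, y* ≈ 194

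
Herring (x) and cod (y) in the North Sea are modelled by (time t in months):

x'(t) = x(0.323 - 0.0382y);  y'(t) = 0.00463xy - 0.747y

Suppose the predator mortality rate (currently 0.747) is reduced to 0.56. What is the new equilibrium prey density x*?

x* ≈ 121

At the interior fixed point, setting dy/dt = 0 with y > 0 fixes x* = (predator death rate)/(xy coefficient) — independent of the other coefficients.
With the change, x* = 0.56/0.00463 = 121; it falls from 161.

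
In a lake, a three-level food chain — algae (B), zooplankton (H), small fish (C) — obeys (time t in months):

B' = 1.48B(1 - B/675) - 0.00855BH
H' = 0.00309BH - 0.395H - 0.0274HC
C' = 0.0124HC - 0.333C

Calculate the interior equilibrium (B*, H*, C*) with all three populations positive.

From dC/dt = 0: 0.0124H* = 0.333, so H* = 26.9.
From dB/dt = 0: 1.48(1 - B*/675) = 0.00855·26.9, giving B* = 675·(1 - 0.155) = 570.
From dH/dt = 0: 0.00309·570 - 0.395 = 0.0274C*, so C* = 1.37/0.0274 = 49.9.

B* ≈ 570, H* ≈ 26.9, C* ≈ 49.9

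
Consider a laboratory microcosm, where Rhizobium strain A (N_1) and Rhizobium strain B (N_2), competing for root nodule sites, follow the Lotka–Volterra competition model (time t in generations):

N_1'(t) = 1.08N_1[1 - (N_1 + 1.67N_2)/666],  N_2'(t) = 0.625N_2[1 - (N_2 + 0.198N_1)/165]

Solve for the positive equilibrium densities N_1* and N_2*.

Setting both brackets to zero gives the nullclines N_1 + 1.67N_2 = 666 and 0.198N_1 + N_2 = 165.
Substituting N_2 = 165 - 0.198N_1 into the first: N_1(1 - 1.67·0.198) = 666 - 1.67·165.
So N_1* = 390/0.669 = 583, and then N_2* = 165 - 0.198·583 = 49.5.

N_1* ≈ 583, N_2* ≈ 49.5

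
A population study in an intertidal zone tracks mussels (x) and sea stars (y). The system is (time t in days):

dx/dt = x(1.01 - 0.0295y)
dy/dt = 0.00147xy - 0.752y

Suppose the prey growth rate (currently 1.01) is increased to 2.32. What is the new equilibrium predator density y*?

At the interior fixed point, setting dx/dt = 0 with x > 0 fixes y* = (prey growth rate)/(xy coefficient) — independent of the other coefficients.
With the change, y* = 2.32/0.0295 = 78.6; it rises from 34.2.

y* ≈ 78.6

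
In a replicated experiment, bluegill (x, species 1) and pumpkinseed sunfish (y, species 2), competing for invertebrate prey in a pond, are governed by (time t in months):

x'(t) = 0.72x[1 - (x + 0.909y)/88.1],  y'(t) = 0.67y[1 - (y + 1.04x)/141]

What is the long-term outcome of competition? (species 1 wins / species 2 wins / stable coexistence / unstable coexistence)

species 2 excludes species 1

Compare the nullcline intercepts: K1/α12 = 88.1/0.909 = 96.9 < K2 = 141; K2/α21 = 141/1.04 = 136 > K1 = 88.1.
Since the inequalities point opposite ways, species 2 can invade but species 1 cannot.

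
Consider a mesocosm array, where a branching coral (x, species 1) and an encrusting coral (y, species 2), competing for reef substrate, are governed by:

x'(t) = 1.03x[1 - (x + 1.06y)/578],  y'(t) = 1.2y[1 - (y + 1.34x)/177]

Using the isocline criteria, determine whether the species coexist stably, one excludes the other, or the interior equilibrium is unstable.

Compare the nullcline intercepts: K1/α12 = 578/1.06 = 545 > K2 = 177; K2/α21 = 177/1.34 = 132 < K1 = 578.
Since the inequalities point opposite ways, species 1 can invade but species 2 cannot.

species 1 excludes species 2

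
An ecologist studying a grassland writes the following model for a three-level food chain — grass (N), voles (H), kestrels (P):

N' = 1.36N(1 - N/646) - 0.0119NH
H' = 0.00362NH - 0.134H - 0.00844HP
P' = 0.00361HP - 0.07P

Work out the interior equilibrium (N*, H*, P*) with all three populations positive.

N* ≈ 536, H* ≈ 19.4, P* ≈ 214

From dP/dt = 0: 0.00361H* = 0.07, so H* = 19.4.
From dN/dt = 0: 1.36(1 - N*/646) = 0.0119·19.4, giving N* = 646·(1 - 0.17) = 536.
From dH/dt = 0: 0.00362·536 - 0.134 = 0.00844P*, so P* = 1.81/0.00844 = 214.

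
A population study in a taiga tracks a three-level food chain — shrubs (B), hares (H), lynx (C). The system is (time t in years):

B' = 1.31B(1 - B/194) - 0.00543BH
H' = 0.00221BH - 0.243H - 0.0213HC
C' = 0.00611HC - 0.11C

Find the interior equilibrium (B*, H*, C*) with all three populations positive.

From dC/dt = 0: 0.00611H* = 0.11, so H* = 18.
From dB/dt = 0: 1.31(1 - B*/194) = 0.00543·18, giving B* = 194·(1 - 0.0746) = 180.
From dH/dt = 0: 0.00221·180 - 0.243 = 0.0213C*, so C* = 0.154/0.0213 = 7.22.

B* ≈ 180, H* ≈ 18, C* ≈ 7.22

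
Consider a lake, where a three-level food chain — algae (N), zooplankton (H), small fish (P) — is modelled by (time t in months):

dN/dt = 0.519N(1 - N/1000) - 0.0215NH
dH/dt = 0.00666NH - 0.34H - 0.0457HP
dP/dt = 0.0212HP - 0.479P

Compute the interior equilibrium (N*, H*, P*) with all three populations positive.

N* ≈ 64, H* ≈ 22.6, P* ≈ 1.89

From dP/dt = 0: 0.0212H* = 0.479, so H* = 22.6.
From dN/dt = 0: 0.519(1 - N*/1000) = 0.0215·22.6, giving N* = 1000·(1 - 0.936) = 64.
From dH/dt = 0: 0.00666·64 - 0.34 = 0.0457P*, so P* = 0.0863/0.0457 = 1.89.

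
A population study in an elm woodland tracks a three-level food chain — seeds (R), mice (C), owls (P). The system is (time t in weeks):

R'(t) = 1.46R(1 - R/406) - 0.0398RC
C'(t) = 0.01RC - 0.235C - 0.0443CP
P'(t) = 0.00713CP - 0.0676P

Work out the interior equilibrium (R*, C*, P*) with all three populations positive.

From dP/dt = 0: 0.00713C* = 0.0676, so C* = 9.48.
From dR/dt = 0: 1.46(1 - R*/406) = 0.0398·9.48, giving R* = 406·(1 - 0.258) = 301.
From dC/dt = 0: 0.01·301 - 0.235 = 0.0443P*, so P* = 2.78/0.0443 = 62.7.

R* ≈ 301, C* ≈ 9.48, P* ≈ 62.7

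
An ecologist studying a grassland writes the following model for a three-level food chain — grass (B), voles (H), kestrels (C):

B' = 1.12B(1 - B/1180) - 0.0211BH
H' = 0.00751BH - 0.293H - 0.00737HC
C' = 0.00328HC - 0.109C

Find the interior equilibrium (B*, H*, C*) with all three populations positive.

B* ≈ 441, H* ≈ 33.2, C* ≈ 410

From dC/dt = 0: 0.00328H* = 0.109, so H* = 33.2.
From dB/dt = 0: 1.12(1 - B*/1180) = 0.0211·33.2, giving B* = 1180·(1 - 0.626) = 441.
From dH/dt = 0: 0.00751·441 - 0.293 = 0.00737C*, so C* = 3.02/0.00737 = 410.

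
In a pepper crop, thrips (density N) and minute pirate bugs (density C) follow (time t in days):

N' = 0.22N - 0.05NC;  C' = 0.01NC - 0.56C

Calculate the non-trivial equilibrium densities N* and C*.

Set dC/dt = 0 with C > 0: 0.01N - 0.56 = 0, so N* = 0.56/0.01 = 56.
Set dN/dt = 0 with N > 0: 0.22 - 0.05C = 0, so C* = 0.22/0.05 = 4.4.

N* ≈ 56, C* ≈ 4.4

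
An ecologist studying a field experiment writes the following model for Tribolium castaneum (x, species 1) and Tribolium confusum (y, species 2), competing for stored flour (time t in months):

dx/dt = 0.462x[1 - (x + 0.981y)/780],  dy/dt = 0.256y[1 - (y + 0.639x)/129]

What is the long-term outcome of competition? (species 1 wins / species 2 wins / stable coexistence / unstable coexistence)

species 1 excludes species 2

Compare the nullcline intercepts: K1/α12 = 780/0.981 = 795 > K2 = 129; K2/α21 = 129/0.639 = 202 < K1 = 780.
Since the inequalities point opposite ways, species 1 can invade but species 2 cannot.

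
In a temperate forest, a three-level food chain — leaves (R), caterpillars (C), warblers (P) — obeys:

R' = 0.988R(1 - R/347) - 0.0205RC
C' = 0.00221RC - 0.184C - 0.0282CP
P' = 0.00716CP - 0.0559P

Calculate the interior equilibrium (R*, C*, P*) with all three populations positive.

R* ≈ 291, C* ≈ 7.81, P* ≈ 16.3

From dP/dt = 0: 0.00716C* = 0.0559, so C* = 7.81.
From dR/dt = 0: 0.988(1 - R*/347) = 0.0205·7.81, giving R* = 347·(1 - 0.162) = 291.
From dC/dt = 0: 0.00221·291 - 0.184 = 0.0282P*, so P* = 0.459/0.0282 = 16.3.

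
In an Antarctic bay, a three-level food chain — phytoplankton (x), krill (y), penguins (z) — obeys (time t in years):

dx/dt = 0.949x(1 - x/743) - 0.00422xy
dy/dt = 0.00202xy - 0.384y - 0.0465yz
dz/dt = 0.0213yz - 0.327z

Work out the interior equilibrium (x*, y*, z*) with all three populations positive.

x* ≈ 692, y* ≈ 15.4, z* ≈ 21.8

From dz/dt = 0: 0.0213y* = 0.327, so y* = 15.4.
From dx/dt = 0: 0.949(1 - x*/743) = 0.00422·15.4, giving x* = 743·(1 - 0.0683) = 692.
From dy/dt = 0: 0.00202·692 - 0.384 = 0.0465z*, so z* = 1.01/0.0465 = 21.8.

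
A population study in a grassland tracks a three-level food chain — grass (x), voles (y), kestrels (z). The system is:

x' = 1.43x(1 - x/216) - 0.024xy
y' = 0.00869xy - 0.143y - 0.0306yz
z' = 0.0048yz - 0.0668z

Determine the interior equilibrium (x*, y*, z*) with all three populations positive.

From dz/dt = 0: 0.0048y* = 0.0668, so y* = 13.9.
From dx/dt = 0: 1.43(1 - x*/216) = 0.024·13.9, giving x* = 216·(1 - 0.234) = 166.
From dy/dt = 0: 0.00869·166 - 0.143 = 0.0306z*, so z* = 1.3/0.0306 = 42.3.

x* ≈ 166, y* ≈ 13.9, z* ≈ 42.3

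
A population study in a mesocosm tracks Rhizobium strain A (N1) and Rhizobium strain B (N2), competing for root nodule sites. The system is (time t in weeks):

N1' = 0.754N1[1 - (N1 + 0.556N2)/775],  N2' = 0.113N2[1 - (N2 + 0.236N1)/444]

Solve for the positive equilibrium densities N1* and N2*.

N1* ≈ 608, N2* ≈ 301

Setting both brackets to zero gives the nullclines N1 + 0.556N2 = 775 and 0.236N1 + N2 = 444.
Substituting N2 = 444 - 0.236N1 into the first: N1(1 - 0.556·0.236) = 775 - 0.556·444.
So N1* = 528/0.869 = 608, and then N2* = 444 - 0.236·608 = 301.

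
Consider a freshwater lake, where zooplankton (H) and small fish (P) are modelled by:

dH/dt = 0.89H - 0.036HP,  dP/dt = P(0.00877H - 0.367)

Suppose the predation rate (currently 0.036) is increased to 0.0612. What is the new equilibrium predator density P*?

P* ≈ 14.5

At the interior fixed point, setting dH/dt = 0 with H > 0 fixes P* = (prey growth rate)/(HP coefficient) — independent of the other coefficients.
With the change, P* = 0.89/0.0612 = 14.5; it falls from 24.7.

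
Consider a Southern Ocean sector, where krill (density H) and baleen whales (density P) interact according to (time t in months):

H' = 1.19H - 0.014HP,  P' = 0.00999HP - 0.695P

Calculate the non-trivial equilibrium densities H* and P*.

Set dP/dt = 0 with P > 0: 0.00999H - 0.695 = 0, so H* = 0.695/0.00999 = 69.6.
Set dH/dt = 0 with H > 0: 1.19 - 0.014P = 0, so P* = 1.19/0.014 = 85.

H* ≈ 69.6, P* ≈ 85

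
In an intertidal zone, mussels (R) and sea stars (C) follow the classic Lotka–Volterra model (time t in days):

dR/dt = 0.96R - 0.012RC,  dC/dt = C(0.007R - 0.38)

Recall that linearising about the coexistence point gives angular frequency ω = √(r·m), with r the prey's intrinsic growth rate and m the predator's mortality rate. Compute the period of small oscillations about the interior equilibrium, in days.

T ≈ 10.4 days

Here r = 0.96 and m = 0.38, so r·m = 0.365.
ω = √0.365 = 0.604 per day, hence T = 2π/ω ≈ 10.4 days.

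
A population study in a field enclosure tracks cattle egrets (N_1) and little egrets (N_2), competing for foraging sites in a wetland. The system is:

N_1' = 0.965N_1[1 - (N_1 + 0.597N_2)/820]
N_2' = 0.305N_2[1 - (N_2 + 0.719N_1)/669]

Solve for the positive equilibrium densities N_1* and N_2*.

N_1* ≈ 737, N_2* ≈ 139

Setting both brackets to zero gives the nullclines N_1 + 0.597N_2 = 820 and 0.719N_1 + N_2 = 669.
Substituting N_2 = 669 - 0.719N_1 into the first: N_1(1 - 0.597·0.719) = 820 - 0.597·669.
So N_1* = 421/0.571 = 737, and then N_2* = 669 - 0.719·737 = 139.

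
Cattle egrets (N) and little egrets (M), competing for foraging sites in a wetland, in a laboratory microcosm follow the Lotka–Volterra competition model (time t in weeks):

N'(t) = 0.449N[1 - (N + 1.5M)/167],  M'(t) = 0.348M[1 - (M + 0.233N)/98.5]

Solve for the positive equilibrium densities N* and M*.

Setting both brackets to zero gives the nullclines N + 1.5M = 167 and 0.233N + M = 98.5.
Substituting M = 98.5 - 0.233N into the first: N(1 - 1.5·0.233) = 167 - 1.5·98.5.
So N* = 19.2/0.65 = 29.6, and then M* = 98.5 - 0.233·29.6 = 91.6.

N* ≈ 29.6, M* ≈ 91.6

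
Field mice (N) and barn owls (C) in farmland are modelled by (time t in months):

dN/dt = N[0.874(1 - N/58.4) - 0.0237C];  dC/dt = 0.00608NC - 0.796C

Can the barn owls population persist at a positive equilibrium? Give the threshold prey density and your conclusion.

The predator equation gives dC/dt > 0 only when N > 0.796/0.00608 = 131.
Without the predator, N → K = 58.4. Since 58.4 < 131, the predator cannot invade.

Threshold N = 131; K < 131, so no, the predator goes extinct.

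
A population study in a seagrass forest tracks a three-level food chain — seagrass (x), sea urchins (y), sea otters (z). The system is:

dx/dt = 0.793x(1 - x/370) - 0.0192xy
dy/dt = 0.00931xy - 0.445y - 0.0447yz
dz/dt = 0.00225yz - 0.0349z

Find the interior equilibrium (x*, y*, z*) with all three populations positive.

x* ≈ 231, y* ≈ 15.5, z* ≈ 38.2

From dz/dt = 0: 0.00225y* = 0.0349, so y* = 15.5.
From dx/dt = 0: 0.793(1 - x*/370) = 0.0192·15.5, giving x* = 370·(1 - 0.376) = 231.
From dy/dt = 0: 0.00931·231 - 0.445 = 0.0447z*, so z* = 1.71/0.0447 = 38.2.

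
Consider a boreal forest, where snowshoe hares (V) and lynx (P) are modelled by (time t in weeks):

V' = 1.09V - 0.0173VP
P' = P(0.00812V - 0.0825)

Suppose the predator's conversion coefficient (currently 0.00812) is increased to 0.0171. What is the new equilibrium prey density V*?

At the interior fixed point, setting dP/dt = 0 with P > 0 fixes V* = (predator death rate)/(VP coefficient) — independent of the other coefficients.
With the change, V* = 0.0825/0.0171 = 4.82; it falls from 10.2.

V* ≈ 4.82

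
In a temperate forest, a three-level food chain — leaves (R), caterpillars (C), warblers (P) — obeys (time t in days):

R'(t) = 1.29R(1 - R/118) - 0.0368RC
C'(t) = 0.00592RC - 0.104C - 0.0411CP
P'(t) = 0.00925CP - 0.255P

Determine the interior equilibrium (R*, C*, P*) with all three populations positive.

R* ≈ 25.2, C* ≈ 27.6, P* ≈ 1.1

From dP/dt = 0: 0.00925C* = 0.255, so C* = 27.6.
From dR/dt = 0: 1.29(1 - R*/118) = 0.0368·27.6, giving R* = 118·(1 - 0.786) = 25.2.
From dC/dt = 0: 0.00592·25.2 - 0.104 = 0.0411P*, so P* = 0.0452/0.0411 = 1.1.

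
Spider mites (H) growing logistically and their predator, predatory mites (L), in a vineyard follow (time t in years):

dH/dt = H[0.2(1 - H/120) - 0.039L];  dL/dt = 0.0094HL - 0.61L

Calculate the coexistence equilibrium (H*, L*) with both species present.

From dL/dt = 0 with L > 0: 0.0094H* = 0.61, so H* = 64.9.
Substitute into dH/dt = 0: 0.2(1 - 64.9/120) = 0.039L*.
The bracket is 0.459, giving L* = 0.0918/0.039 = 2.35.

H* ≈ 64.9, L* ≈ 2.35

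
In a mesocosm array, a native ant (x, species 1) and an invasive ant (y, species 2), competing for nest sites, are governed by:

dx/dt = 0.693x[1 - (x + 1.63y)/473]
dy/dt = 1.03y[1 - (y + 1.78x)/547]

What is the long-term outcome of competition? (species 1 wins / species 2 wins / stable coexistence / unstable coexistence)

Compare the nullcline intercepts: K1/α12 = 473/1.63 = 290 < K2 = 547; K2/α21 = 547/1.78 = 307 < K1 = 473.
Since both are reversed, neither can invade when rare; the interior point is a saddle.

unstable coexistence (outcome depends on initial conditions)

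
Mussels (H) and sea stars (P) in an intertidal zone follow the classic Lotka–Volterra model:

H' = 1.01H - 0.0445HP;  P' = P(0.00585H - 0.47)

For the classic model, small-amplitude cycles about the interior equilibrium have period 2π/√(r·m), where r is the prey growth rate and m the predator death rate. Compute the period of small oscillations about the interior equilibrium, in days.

Here r = 1.01 and m = 0.47, so r·m = 0.475.
ω = √0.475 = 0.689 per day, hence T = 2π/ω ≈ 9.12 days.

T ≈ 9.12 days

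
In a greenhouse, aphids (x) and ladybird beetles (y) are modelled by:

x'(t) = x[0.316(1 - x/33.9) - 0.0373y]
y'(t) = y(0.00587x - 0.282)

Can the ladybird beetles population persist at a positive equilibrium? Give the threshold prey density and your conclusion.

Threshold x = 48; K < 48, so no, the predator goes extinct.

The predator equation gives dy/dt > 0 only when x > 0.282/0.00587 = 48.
Without the predator, x → K = 33.9. Since 33.9 < 48, the predator cannot invade.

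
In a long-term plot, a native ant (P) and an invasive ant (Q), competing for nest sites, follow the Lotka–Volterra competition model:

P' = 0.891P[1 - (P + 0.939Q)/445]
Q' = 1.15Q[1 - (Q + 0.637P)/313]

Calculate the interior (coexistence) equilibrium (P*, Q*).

Setting both brackets to zero gives the nullclines P + 0.939Q = 445 and 0.637P + Q = 313.
Substituting Q = 313 - 0.637P into the first: P(1 - 0.939·0.637) = 445 - 0.939·313.
So P* = 151/0.402 = 376, and then Q* = 313 - 0.637·376 = 73.5.

P* ≈ 376, Q* ≈ 73.5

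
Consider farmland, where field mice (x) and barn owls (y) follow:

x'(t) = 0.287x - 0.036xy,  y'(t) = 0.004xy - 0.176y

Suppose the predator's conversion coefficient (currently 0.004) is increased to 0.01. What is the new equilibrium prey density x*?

x* ≈ 17.6

At the interior fixed point, setting dy/dt = 0 with y > 0 fixes x* = (predator death rate)/(xy coefficient) — independent of the other coefficients.
With the change, x* = 0.176/0.01 = 17.6; it falls from 44.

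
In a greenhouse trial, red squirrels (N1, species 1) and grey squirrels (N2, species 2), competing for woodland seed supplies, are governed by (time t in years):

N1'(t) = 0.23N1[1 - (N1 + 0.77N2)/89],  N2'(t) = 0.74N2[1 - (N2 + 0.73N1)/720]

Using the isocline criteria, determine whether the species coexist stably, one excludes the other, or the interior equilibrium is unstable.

species 2 excludes species 1

Compare the nullcline intercepts: K1/α12 = 89/0.77 = 116 < K2 = 720; K2/α21 = 720/0.73 = 986 > K1 = 89.
Since the inequalities point opposite ways, species 2 can invade but species 1 cannot.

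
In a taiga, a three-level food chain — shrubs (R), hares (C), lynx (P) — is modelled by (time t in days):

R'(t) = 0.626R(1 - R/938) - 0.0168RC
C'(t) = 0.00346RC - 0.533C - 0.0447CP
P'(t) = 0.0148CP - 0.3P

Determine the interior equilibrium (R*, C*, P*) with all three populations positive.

R* ≈ 428, C* ≈ 20.3, P* ≈ 21.2

From dP/dt = 0: 0.0148C* = 0.3, so C* = 20.3.
From dR/dt = 0: 0.626(1 - R*/938) = 0.0168·20.3, giving R* = 938·(1 - 0.544) = 428.
From dC/dt = 0: 0.00346·428 - 0.533 = 0.0447P*, so P* = 0.947/0.0447 = 21.2.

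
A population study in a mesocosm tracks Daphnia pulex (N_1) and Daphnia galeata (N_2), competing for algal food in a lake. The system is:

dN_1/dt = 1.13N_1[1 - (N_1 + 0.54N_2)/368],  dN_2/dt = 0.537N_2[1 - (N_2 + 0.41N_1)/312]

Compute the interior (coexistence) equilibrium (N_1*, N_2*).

Setting both brackets to zero gives the nullclines N_1 + 0.54N_2 = 368 and 0.41N_1 + N_2 = 312.
Substituting N_2 = 312 - 0.41N_1 into the first: N_1(1 - 0.54·0.41) = 368 - 0.54·312.
So N_1* = 200/0.779 = 256, and then N_2* = 312 - 0.41·256 = 207.

N_1* ≈ 256, N_2* ≈ 207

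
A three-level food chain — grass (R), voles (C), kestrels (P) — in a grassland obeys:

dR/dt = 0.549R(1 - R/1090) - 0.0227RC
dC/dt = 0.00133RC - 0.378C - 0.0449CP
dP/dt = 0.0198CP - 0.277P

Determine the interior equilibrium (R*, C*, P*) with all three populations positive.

From dP/dt = 0: 0.0198C* = 0.277, so C* = 14.
From dR/dt = 0: 0.549(1 - R*/1090) = 0.0227·14, giving R* = 1090·(1 - 0.578) = 459.
From dC/dt = 0: 0.00133·459 - 0.378 = 0.0449P*, so P* = 0.233/0.0449 = 5.19.

R* ≈ 459, C* ≈ 14, P* ≈ 5.19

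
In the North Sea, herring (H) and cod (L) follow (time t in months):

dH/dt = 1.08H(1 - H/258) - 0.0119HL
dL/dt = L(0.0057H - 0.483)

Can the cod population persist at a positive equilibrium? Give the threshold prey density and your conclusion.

The predator equation gives dL/dt > 0 only when H > 0.483/0.0057 = 84.7.
Without the predator, H → K = 258. Since 258 > 84.7, the predator can invade and persist.

Threshold H = 84.7; K > 84.7, so yes, the predator persists.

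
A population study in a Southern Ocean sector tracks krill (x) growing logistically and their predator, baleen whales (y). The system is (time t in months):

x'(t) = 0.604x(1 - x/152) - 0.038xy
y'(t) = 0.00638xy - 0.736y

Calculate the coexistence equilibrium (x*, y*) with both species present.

From dy/dt = 0 with y > 0: 0.00638x* = 0.736, so x* = 115.
Substitute into dx/dt = 0: 0.604(1 - 115/152) = 0.038y*.
The bracket is 0.241, giving y* = 0.146/0.038 = 3.83.

x* ≈ 115, y* ≈ 3.83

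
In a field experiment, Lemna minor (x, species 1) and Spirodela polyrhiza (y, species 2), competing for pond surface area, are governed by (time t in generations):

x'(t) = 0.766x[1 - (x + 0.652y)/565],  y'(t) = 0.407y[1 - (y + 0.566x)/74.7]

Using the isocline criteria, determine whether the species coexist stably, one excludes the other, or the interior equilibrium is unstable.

Compare the nullcline intercepts: K1/α12 = 565/0.652 = 867 > K2 = 74.7; K2/α21 = 74.7/0.566 = 132 < K1 = 565.
Since the inequalities point opposite ways, species 1 can invade but species 2 cannot.

species 1 excludes species 2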